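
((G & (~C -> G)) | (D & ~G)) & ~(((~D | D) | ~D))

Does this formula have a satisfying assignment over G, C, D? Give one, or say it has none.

Unsatisfiable

The conjunct ~(((~D | D) | ~D)) is unsatisfiable on its own:
  D=F: evaluates to False.
  D=T: evaluates to False.
So the whole conjunction is unsatisfiable.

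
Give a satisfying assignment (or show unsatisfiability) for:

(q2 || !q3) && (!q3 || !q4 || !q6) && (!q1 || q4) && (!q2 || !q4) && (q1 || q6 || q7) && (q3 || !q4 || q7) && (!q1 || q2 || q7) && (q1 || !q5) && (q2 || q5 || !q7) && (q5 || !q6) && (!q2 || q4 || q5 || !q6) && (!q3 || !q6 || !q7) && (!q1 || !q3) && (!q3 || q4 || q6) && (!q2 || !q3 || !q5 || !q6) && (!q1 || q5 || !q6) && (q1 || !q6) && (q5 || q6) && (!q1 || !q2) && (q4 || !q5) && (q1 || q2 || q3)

Try q1 = False:
  (q1 || !q5) forces q5 = False.
  (q5 || !q6) forces q6 = False.
  clause (q5 || q6) is falsified — backtrack.
So q1 = True.
  then (!q1 || q4) forces q4 = True.
  then (!q2 || !q4) forces q2 = False.
  then (!q1 || q2 || q7) forces q7 = True.
  then (q2 || q5 || !q7) forces q5 = True.
  then (!q1 || !q3) forces q3 = False.
Set q6 = True.
All clauses satisfied.

q1 = True; q2 = False; q3 = False; q4 = True; q5 = True; q6 = True; q7 = True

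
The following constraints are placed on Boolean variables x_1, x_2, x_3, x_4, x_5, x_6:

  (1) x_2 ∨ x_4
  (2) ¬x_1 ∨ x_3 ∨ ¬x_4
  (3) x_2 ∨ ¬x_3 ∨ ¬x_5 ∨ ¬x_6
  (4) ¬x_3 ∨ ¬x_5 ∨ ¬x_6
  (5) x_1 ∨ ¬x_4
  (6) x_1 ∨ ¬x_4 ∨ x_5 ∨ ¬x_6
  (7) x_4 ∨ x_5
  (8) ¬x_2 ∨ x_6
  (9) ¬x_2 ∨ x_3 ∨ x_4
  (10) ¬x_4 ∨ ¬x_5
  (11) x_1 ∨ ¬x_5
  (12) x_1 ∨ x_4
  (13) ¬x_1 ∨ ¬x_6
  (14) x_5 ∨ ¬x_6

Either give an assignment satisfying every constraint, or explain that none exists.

Try x_1 = False:
  (x_1 ∨ ¬x_4) forces x_4 = False.
  clause (x_1 ∨ x_4) is falsified — backtrack.
So x_1 = True.
  then (¬x_1 ∨ ¬x_6) forces x_6 = False.
  then (¬x_2 ∨ x_6) forces x_2 = False.
  then (x_2 ∨ x_4) forces x_4 = True.
  then (¬x_1 ∨ x_3 ∨ ¬x_4) forces x_3 = True.
  then (¬x_4 ∨ ¬x_5) forces x_5 = False.
All clauses satisfied.

x_1 = True, x_2 = False, x_3 = True, x_4 = True, x_5 = False, x_6 = False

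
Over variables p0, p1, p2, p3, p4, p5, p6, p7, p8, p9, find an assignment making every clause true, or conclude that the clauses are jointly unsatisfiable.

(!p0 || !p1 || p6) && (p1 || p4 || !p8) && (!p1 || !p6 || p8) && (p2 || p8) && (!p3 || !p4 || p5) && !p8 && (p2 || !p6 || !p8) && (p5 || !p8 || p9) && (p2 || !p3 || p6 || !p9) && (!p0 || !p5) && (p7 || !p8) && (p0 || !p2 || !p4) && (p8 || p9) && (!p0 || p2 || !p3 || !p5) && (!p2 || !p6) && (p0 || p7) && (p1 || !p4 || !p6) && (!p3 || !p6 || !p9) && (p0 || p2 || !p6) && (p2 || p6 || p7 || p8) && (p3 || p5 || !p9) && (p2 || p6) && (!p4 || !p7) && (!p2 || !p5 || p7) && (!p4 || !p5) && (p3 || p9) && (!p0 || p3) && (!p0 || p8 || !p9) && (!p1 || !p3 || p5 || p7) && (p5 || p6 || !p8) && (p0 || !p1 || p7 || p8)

p0=F, p1=F, p2=T, p3=T, p4=F, p5=T, p6=F, p7=T, p8=F, p9=T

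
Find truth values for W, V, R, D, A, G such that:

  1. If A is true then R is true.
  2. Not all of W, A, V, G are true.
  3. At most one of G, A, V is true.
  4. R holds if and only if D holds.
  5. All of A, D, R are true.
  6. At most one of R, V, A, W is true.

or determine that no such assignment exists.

Unsatisfiable

Case A = True:
  (1) with A=T forces R = True.
  Constraint (6) is violated (R=T, A=T) — contradiction.
Case A = False:
  Constraint (5) is violated (A=F) — contradiction.
Both cases fail — unsatisfiable.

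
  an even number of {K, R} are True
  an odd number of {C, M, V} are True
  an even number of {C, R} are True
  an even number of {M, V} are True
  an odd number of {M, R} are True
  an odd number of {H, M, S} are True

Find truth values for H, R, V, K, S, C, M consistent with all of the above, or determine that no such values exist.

H = False; R = True; V = False; K = True; S = True; C = True; M = False

{K, R}: 2 true → even ✓
{C, M, V}: 1 true → odd ✓
{C, R}: 2 true → even ✓
{M, V}: 0 true → even ✓
{M, R}: 1 true → odd ✓
{H, M, S}: 1 true → odd ✓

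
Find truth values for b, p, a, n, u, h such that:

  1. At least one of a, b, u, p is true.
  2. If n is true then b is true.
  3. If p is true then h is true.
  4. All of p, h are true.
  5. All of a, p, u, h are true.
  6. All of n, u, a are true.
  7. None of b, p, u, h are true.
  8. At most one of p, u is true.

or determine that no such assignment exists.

The formula is unsatisfiable.

Case p = True:
  Constraint (7) is violated (p=T) — contradiction.
Case p = False:
  Constraint (4) is violated (p=F) — contradiction.
Both cases fail — unsatisfiable.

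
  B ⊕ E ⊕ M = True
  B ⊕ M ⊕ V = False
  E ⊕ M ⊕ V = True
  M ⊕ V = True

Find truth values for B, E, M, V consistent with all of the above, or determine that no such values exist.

B=T; E=F; M=F; V=T

B ⊕ E ⊕ M = T ⊕ F ⊕ F = True ✓
B ⊕ M ⊕ V = T ⊕ F ⊕ T = False ✓
E ⊕ M ⊕ V = F ⊕ F ⊕ T = True ✓
M ⊕ V = F ⊕ T = True ✓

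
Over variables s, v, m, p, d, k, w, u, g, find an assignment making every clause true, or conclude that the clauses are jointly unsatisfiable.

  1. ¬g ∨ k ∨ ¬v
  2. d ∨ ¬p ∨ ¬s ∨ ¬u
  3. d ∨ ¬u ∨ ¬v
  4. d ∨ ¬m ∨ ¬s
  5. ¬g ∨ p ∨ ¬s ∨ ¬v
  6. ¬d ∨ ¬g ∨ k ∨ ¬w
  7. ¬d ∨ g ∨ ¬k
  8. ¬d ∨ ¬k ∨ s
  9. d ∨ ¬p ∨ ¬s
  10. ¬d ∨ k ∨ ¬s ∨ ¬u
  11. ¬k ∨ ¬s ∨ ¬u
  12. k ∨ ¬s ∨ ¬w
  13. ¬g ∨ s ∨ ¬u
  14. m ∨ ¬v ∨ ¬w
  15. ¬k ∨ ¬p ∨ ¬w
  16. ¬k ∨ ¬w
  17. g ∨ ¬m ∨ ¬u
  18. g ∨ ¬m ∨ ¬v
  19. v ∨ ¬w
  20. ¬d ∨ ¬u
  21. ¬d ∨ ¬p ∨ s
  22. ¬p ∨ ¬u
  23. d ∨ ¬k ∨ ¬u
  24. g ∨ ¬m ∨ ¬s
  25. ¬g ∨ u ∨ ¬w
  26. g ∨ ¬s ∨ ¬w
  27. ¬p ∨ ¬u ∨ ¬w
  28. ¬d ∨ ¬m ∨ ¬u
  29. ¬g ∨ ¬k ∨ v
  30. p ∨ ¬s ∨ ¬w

Set s = False.
Set v = True.
Set m = False.
  then (m ∨ ¬v ∨ ¬w) forces w = False.
Set p = False.
Set d = False.
  then (d ∨ ¬u ∨ ¬v) forces u = False.
Set k = True.
Set g = False.
All clauses satisfied.

s: False, v: True, m: False, p: False, d: False, k: True, w: False, u: False, g: False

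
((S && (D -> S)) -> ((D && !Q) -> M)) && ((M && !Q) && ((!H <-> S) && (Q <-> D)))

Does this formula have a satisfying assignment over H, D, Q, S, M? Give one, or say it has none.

H: False, D: False, Q: False, S: True, M: True

  (S && (D -> S)) -> ((D && !Q) -> M) = True
    S && (D -> S) = True
      D -> S = True
    (D && !Q) -> M = True
      D && !Q = False
        !Q = True
  (M && !Q) && ((!H <-> S) && (Q <-> D)) = True
    M && !Q = True
      !Q = True
    (!H <-> S) && (Q <-> D) = True
      !H <-> S = True
        !H = True
      Q <-> D = True
Both conjuncts True, so the formula holds.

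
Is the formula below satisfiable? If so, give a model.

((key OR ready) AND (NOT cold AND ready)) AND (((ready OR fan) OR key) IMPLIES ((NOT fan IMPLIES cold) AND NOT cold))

fan = True, ready = True, cold = False, key = False

  (key OR ready) AND (NOT cold AND ready) = True
    key OR ready = True
    NOT cold AND ready = True
      NOT cold = True
  ((ready OR fan) OR key) IMPLIES ((NOT fan IMPLIES cold) AND NOT cold) = True
    (ready OR fan) OR key = True
      ready OR fan = True
    (NOT fan IMPLIES cold) AND NOT cold = True
      NOT fan IMPLIES cold = True
        NOT fan = False
      NOT cold = True
Both conjuncts True, so the formula holds.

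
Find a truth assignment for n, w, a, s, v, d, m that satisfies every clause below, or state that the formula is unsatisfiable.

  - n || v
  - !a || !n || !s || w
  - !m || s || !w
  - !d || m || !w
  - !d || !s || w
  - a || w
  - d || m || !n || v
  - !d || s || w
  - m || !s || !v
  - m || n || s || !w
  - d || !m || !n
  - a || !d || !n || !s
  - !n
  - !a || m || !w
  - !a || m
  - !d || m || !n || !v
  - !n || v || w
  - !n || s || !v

Unit clause (!n) forces n = False.
In (n || v) only v is left, so v = True.
Set w = False.
  then (a || w) forces a = True.
  then (!a || m) forces m = True.
Set s = False.
  then (!d || s || w) forces d = False.
All clauses satisfied.

n: False; w: False; a: True; s: False; v: True; d: False; m: True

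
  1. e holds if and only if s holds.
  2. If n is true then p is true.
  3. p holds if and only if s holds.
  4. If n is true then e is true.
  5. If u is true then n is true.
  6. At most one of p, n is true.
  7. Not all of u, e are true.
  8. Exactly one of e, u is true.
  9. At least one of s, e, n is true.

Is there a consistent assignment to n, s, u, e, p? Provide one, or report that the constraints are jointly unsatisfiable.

n = False, s = True, u = False, e = True, p = True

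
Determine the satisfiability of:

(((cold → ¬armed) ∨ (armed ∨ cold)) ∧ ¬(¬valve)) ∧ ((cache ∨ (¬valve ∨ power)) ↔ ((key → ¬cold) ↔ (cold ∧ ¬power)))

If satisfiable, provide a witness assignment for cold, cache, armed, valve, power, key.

cold = False, cache = False, armed = True, valve = True, power = False, key = True

  ((cold → ¬armed) ∨ (armed ∨ cold)) ∧ ¬(¬valve) = True
    (cold → ¬armed) ∨ (armed ∨ cold) = True
      cold → ¬armed = True
        ¬armed = False
      armed ∨ cold = True
    ¬(¬valve) = True
      ¬valve = False
  (cache ∨ (¬valve ∨ power)) ↔ ((key → ¬cold) ↔ (cold ∧ ¬power)) = True
    cache ∨ (¬valve ∨ power) = False
      ¬valve ∨ power = False
        ¬valve = False
    (key → ¬cold) ↔ (cold ∧ ¬power) = False
      key → ¬cold = True
        ¬cold = True
      cold ∧ ¬power = False
        ¬power = True
Both conjuncts True, so the formula holds.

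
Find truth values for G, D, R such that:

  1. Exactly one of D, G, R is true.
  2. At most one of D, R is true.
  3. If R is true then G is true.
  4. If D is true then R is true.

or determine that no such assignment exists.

G = True; D = False; R = False

  (1) {D, G, R}: 1 true — exactly one ✓
  (2) {D, R}: 0 true — at most one ✓
  (3) R=F ⇒ G: vacuous ✓
  (4) D=F ⇒ R: vacuous ✓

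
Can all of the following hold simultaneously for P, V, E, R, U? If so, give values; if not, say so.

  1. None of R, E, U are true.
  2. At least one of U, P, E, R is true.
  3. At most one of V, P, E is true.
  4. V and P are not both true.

P=T, V=F, E=F, R=F, U=F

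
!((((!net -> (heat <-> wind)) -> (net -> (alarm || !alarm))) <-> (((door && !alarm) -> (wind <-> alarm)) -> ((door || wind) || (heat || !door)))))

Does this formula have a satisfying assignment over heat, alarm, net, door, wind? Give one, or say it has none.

Case alarm = True: the formula simplifies to !(((door || wind) || (heat || !door))).
  door = True: this becomes !((True || heat)) = False.
  door = False: this becomes !((wind || True)) = False.
Case alarm = False: the formula simplifies to !(((door -> !wind) -> ((door || wind) || (heat || !door)))).
  door = True: this becomes !((!wind -> True)) = False.
  door = False: this becomes !((True -> True)) = False.
Both cases fail — unsatisfiable.

UNSATISFIABLE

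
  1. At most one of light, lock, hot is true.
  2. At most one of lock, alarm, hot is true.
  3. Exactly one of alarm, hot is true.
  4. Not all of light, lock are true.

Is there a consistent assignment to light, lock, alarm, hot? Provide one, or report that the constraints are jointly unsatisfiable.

light = False; lock = False; alarm = False; hot = True

  (1) {light, lock, hot}: 1 true — at most one ✓
  (2) {lock, alarm, hot}: 1 true — at most one ✓
  (3) {alarm, hot}: 1 true — exactly one ✓
  (4) {light, lock}: 0/2 true — not all ✓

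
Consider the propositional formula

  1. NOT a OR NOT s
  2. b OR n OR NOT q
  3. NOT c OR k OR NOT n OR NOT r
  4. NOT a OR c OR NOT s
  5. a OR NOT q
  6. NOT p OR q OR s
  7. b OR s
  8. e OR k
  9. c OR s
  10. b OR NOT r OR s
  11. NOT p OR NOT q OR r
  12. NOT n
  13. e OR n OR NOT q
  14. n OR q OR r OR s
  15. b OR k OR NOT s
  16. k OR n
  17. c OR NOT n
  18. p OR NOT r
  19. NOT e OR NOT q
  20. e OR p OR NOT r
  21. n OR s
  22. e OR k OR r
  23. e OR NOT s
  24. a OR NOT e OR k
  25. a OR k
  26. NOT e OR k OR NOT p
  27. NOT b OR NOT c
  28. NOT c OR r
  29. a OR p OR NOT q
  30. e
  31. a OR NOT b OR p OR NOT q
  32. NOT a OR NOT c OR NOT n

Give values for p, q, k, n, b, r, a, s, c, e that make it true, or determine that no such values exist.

p=F; q=F; k=T; n=F; b=T; r=F; a=F; s=T; c=F; e=T

Unit clause (NOT n) forces n = False.
In (k OR n) only k is left, so k = True.
In (n OR s) only s is left, so s = True.
In (e OR NOT s) only e is left, so e = True.
In (NOT a OR NOT s) only NOT a is left, so a = False.
In (a OR NOT q) only NOT q is left, so q = False.
Set p = False.
  then (p OR NOT r) forces r = False.
  then (NOT c OR r) forces c = False.
Set b = True.
All clauses satisfied.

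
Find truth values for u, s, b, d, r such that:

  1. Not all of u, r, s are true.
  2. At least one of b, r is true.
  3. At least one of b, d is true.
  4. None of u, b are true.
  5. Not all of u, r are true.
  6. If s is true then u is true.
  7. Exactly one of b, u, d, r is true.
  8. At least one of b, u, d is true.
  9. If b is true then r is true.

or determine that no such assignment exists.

Case b = True:
  Constraint (4) is violated (b=T) — contradiction.
Case b = False:
  (2) with b=F forces r = True.
  (3) with b=F forces d = True.
  Constraint (7) is violated (d=T, r=T) — contradiction.
Both cases fail — unsatisfiable.

No satisfying assignment exists.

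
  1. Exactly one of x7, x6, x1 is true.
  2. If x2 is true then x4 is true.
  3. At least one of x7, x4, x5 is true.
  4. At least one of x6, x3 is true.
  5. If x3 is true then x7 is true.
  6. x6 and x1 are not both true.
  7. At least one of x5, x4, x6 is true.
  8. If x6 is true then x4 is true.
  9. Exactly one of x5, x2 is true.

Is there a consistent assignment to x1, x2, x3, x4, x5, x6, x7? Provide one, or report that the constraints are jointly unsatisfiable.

x1: False, x2: False, x3: True, x4: False, x5: True, x6: False, x7: True

  (1) {x7, x6, x1}: 1 true — exactly one ✓
  (2) x2=F ⇒ x4: vacuous ✓
  (3) {x7, x4, x5}: 2 true — at least one ✓
  (4) {x6, x3}: 1 true — at least one ✓
  (5) x3=T ⇒ x7: T ✓
  (6) x6=F, x1=F — not both ✓
  (7) {x5, x4, x6}: 1 true — at least one ✓
  (8) x6=F ⇒ x4: vacuous ✓
  (9) {x5, x2}: 1 true — exactly one ✓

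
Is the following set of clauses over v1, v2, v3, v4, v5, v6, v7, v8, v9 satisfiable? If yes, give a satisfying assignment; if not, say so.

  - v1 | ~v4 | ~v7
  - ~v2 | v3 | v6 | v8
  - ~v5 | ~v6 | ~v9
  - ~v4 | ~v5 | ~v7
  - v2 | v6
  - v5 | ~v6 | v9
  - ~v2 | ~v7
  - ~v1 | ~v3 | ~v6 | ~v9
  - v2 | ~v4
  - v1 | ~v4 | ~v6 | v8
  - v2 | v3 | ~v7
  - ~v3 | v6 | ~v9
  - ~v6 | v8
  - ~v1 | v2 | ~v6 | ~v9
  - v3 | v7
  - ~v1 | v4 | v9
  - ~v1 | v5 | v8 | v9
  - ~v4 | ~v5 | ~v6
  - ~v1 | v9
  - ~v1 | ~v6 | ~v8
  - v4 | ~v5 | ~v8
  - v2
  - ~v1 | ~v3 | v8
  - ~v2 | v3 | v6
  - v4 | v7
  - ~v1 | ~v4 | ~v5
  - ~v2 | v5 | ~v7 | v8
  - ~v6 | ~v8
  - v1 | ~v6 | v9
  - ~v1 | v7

v1=F, v2=T, v3=T, v4=T, v5=T, v6=F, v7=F, v8=T, v9=F

Unit clause (v2) forces v2 = True.
In (~v2 | ~v7) only ~v7 is left, so v7 = False.
In (v3 | v7) only v3 is left, so v3 = True.
In (v4 | v7) only v4 is left, so v4 = True.
In (~v1 | v7) only ~v1 is left, so v1 = False.
Set v5 = True.
  then (~v4 | ~v5 | ~v6) forces v6 = False.
  then (~v3 | v6 | ~v9) forces v9 = False.
Set v8 = True.
All clauses satisfied.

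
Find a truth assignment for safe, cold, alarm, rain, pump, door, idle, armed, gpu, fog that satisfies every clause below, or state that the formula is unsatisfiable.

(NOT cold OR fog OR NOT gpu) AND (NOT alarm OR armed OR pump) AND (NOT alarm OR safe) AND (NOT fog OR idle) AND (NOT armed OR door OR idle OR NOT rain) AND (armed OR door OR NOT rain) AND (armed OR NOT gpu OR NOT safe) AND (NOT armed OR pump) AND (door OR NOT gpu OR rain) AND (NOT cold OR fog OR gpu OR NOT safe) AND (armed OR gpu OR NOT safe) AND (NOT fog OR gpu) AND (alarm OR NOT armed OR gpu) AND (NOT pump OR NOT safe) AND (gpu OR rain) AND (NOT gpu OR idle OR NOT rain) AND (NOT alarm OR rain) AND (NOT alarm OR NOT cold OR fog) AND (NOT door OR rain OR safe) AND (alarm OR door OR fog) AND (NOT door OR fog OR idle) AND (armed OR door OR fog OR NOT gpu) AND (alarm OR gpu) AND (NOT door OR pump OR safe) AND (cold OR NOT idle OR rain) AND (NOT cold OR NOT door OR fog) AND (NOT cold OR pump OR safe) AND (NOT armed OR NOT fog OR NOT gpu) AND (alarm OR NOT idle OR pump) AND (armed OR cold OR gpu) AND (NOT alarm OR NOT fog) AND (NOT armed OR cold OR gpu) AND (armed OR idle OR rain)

safe = False, cold = False, alarm = False, rain = True, pump = True, door = True, idle = True, armed = False, gpu = True, fog = False

Try safe = True:
  (NOT pump OR NOT safe) forces pump = False.
  (NOT armed OR pump) forces armed = False.
  (NOT alarm OR armed OR pump) forces alarm = False.
  (armed OR NOT gpu OR NOT safe) forces gpu = False.
  clause (armed OR gpu OR NOT safe) is falsified — backtrack.
So safe = False.
  then (NOT alarm OR safe) forces alarm = False.
  then (alarm OR gpu) forces gpu = True.
Set cold = False.
Set rain = True.
  then (NOT gpu OR idle OR NOT rain) forces idle = True.
  then (alarm OR NOT idle OR pump) forces pump = True.
Set door = True.
Set armed = False.
Set fog = False.
All clauses satisfied.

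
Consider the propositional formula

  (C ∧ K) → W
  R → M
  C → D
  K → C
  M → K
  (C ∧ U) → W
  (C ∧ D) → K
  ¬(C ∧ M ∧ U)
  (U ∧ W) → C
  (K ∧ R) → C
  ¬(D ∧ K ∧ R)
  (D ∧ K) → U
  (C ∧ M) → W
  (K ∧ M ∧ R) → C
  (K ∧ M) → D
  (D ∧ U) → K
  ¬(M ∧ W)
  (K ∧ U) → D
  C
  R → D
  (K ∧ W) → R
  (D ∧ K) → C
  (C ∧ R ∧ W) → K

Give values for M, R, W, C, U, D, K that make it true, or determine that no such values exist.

Case C = True:
  (¬C ∨ D) forces D = True.
  (¬C ∨ ¬D ∨ K) forces K = True.
  (¬C ∨ ¬K ∨ W) forces W = True.
  (¬M ∨ ¬W) forces M = False.
  (¬K ∨ R ∨ ¬W) forces R = True.
  Clause (¬D ∨ ¬K ∨ ¬R) is falsified — contradiction.
Case C = False:
  Clause (C) is falsified — contradiction.
Both cases fail, so the formula is unsatisfiable.

UNSATISFIABLE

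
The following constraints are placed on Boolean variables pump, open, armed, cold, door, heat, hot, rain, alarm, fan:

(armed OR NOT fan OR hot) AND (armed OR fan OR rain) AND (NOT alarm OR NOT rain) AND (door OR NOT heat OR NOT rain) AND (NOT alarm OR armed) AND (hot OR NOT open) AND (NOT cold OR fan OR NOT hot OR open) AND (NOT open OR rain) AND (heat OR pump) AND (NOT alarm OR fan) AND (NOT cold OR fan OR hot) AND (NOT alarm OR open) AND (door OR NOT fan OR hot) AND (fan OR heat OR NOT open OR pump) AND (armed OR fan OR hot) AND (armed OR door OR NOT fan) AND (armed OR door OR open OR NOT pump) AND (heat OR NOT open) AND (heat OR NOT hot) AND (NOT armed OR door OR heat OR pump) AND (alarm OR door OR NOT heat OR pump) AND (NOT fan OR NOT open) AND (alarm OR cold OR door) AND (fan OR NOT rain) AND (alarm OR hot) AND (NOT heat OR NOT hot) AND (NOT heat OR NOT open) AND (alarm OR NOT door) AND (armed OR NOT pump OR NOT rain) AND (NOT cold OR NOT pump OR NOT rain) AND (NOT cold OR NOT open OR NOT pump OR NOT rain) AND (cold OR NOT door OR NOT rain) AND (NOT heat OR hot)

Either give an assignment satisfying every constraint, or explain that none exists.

Unsatisfiable

Case hot = True:
  (heat OR NOT hot) forces heat = True.
  Clause (NOT heat OR NOT hot) is falsified — contradiction.
Case hot = False:
  (hot OR NOT open) forces open = False.
  (NOT alarm OR open) forces alarm = False.
  Clause (alarm OR hot) is falsified — contradiction.
Both cases fail, so the formula is unsatisfiable.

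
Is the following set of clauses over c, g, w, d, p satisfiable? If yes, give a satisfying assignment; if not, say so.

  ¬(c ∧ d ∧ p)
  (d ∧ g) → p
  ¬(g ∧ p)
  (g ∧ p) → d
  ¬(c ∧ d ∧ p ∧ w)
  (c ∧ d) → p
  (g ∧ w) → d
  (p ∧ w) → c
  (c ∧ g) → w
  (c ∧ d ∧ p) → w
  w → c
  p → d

Set c = True.
Set g = False.
Set w = True.
Try d = True:
  (¬c ∨ ¬d ∨ p) forces p = True.
  clause (¬c ∨ ¬d ∨ ¬p) is falsified — backtrack.
So d = False.
  then (d ∨ ¬p) forces p = False.
All clauses satisfied.

c: True; g: False; w: True; d: False; p: False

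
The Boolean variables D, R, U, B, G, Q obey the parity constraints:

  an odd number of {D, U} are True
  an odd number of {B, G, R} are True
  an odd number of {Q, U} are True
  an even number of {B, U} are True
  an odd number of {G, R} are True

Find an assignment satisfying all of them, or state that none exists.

D=T, R=F, U=F, B=F, G=T, Q=T

{D, U}: 1 true → odd ✓
{B, G, R}: 1 true → odd ✓
{Q, U}: 1 true → odd ✓
{B, U}: 0 true → even ✓
{G, R}: 1 true → odd ✓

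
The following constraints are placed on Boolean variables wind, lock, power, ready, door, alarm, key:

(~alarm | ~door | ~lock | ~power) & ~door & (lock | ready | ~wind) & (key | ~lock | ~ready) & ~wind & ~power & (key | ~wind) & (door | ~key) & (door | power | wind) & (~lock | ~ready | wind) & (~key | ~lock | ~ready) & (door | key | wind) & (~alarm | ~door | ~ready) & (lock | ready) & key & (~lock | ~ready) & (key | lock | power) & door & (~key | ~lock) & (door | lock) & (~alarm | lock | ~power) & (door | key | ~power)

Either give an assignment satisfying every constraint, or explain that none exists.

Case door = True:
  Clause (~door) is falsified — contradiction.
Case door = False:
  Clause (door) is falsified — contradiction.
Both cases fail, so the formula is unsatisfiable.

The formula is unsatisfiable.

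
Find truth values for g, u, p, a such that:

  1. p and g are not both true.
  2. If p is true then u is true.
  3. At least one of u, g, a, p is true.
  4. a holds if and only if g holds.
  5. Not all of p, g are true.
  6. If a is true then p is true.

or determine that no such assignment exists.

g=F; u=T; p=F; a=F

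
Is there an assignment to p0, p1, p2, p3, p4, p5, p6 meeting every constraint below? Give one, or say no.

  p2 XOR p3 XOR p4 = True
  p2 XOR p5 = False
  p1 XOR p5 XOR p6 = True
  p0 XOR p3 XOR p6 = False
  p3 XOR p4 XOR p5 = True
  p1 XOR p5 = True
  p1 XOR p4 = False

p0: False, p1: False, p2: True, p3: False, p4: False, p5: True, p6: False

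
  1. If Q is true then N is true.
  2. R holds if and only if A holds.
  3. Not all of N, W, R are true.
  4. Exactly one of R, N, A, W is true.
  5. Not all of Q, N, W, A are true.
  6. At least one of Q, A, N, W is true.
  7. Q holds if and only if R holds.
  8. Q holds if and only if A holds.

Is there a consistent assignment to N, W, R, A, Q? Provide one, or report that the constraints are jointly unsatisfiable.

N=F, W=T, R=F, A=F, Q=F

  (1) Q=F ⇒ N: vacuous ✓
  (2) R=F, A=F — same ✓
  (3) {N, W, R}: 1/3 true — not all ✓
  (4) {R, N, A, W}: 1 true — exactly one ✓
  (5) {Q, N, W, A}: 1/4 true — not all ✓
  (6) {Q, A, N, W}: 1 true — at least one ✓
  (7) Q=F, R=F — same ✓
  (8) Q=F, A=F — same ✓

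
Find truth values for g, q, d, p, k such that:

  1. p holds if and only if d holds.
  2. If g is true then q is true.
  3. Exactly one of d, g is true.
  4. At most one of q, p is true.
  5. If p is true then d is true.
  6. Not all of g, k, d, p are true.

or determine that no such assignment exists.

g=F; q=F; d=T; p=T; k=T

  (1) p=T, d=T — same ✓
  (2) g=F ⇒ q: vacuous ✓
  (3) {d, g}: 1 true — exactly one ✓
  (4) {q, p}: 1 true — at most one ✓
  (5) p=T ⇒ d: T ✓
  (6) {g, k, d, p}: 3/4 true — not all ✓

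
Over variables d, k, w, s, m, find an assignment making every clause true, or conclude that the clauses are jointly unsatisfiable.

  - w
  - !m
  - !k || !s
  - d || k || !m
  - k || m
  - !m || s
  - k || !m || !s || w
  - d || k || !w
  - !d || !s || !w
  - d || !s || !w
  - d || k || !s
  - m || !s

d: False, k: True, w: True, s: False, m: False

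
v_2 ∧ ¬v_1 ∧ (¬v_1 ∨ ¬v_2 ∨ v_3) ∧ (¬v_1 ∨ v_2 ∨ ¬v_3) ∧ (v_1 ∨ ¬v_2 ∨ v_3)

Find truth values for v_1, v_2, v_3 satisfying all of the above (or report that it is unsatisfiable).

v_1: False, v_2: True, v_3: True

Unit clause (v_2) forces v_2 = True.
Unit clause (¬v_1) forces v_1 = False.
In (v_1 ∨ ¬v_2 ∨ v_3) only v_3 is left, so v_3 = True.
Check each clause:
  (v_2): v_2 holds.
  (¬v_1): ¬v_1 holds.
  (¬v_1 ∨ ¬v_2 ∨ v_3): ¬v_1 holds.
  (¬v_1 ∨ v_2 ∨ ¬v_3): ¬v_1 holds.
  (v_1 ∨ ¬v_2 ∨ v_3): v_3 holds.
All clauses satisfied.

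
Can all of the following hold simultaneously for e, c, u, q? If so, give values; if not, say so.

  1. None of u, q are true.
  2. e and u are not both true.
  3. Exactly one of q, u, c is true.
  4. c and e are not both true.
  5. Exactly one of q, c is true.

e = False, c = True, u = False, q = False

  (1) {u, q}: 0 true — none ✓
  (2) e=F, u=F — not both ✓
  (3) {q, u, c}: 1 true — exactly one ✓
  (4) c=T, e=F — not both ✓
  (5) {q, c}: 1 true — exactly one ✓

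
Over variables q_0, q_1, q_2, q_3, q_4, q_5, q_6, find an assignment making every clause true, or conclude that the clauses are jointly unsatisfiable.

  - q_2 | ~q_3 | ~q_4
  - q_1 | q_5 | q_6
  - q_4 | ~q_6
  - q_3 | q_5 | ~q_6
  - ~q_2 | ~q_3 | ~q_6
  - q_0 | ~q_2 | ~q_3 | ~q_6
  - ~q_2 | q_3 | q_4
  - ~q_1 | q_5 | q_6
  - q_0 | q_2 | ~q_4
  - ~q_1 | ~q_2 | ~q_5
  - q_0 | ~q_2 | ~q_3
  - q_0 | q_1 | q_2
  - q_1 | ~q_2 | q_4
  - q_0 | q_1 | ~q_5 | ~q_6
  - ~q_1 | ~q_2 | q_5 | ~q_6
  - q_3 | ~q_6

q_0=F, q_1=T, q_2=F, q_3=T, q_4=F, q_5=T, q_6=F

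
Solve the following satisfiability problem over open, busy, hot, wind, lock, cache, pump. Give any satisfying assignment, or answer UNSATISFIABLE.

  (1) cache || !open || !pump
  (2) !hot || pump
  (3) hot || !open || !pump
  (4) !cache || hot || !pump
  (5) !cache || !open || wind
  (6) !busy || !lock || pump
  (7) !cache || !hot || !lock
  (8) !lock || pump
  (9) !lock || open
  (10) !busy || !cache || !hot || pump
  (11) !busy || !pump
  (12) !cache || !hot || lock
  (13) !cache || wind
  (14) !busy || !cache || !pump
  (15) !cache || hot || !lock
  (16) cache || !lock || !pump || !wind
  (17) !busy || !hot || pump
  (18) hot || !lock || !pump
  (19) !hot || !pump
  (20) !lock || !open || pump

Set open = True.
Set busy = False.
Try hot = True:
  (!hot || pump) forces pump = True.
  clause (!hot || !pump) is falsified — backtrack.
So hot = False.
  then (hot || !open || !pump) forces pump = False.
  then (!lock || pump) forces lock = False.
Set wind = True.
Set cache = False.
All clauses satisfied.

open: True; busy: False; hot: False; wind: True; lock: False; cache: False; pump: False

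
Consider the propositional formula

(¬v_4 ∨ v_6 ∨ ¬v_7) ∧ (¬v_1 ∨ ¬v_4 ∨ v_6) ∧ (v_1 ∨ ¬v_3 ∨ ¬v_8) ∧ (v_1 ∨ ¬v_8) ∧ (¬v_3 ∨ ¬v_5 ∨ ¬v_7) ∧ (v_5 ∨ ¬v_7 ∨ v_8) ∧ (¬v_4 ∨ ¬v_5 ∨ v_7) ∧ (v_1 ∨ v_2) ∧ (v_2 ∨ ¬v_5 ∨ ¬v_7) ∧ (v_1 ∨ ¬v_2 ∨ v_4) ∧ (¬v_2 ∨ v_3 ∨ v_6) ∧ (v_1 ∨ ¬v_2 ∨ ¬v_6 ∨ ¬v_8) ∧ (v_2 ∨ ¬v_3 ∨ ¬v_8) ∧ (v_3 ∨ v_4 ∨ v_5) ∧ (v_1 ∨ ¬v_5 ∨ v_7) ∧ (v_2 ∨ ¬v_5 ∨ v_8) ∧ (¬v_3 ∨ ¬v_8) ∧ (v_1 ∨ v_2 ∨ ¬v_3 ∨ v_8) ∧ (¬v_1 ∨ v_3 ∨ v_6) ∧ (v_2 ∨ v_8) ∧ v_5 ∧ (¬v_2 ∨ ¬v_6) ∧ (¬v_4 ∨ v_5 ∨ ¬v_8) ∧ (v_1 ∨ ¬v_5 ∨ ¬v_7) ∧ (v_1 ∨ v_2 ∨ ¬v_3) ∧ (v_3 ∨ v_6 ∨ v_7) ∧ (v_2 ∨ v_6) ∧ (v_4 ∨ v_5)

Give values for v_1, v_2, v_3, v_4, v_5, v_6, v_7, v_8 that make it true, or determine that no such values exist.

Unit clause (v_5) forces v_5 = True.
Try v_1 = False:
  (v_1 ∨ ¬v_8) forces v_8 = False.
  (v_1 ∨ v_2) forces v_2 = True.
  (v_1 ∨ ¬v_2 ∨ v_4) forces v_4 = True.
  (¬v_4 ∨ ¬v_5 ∨ v_7) forces v_7 = True.
  clause (v_1 ∨ ¬v_5 ∨ ¬v_7) is falsified — backtrack.
So v_1 = True.
Set v_2 = False.
  then (v_2 ∨ ¬v_5 ∨ ¬v_7) forces v_7 = False.
  then (v_2 ∨ ¬v_5 ∨ v_8) forces v_8 = True.
  then (¬v_3 ∨ ¬v_8) forces v_3 = False.
  then (¬v_1 ∨ v_3 ∨ v_6) forces v_6 = True.
  then (¬v_4 ∨ ¬v_5 ∨ v_7) forces v_4 = False.
All clauses satisfied.

v_1 = True; v_2 = False; v_3 = False; v_4 = False; v_5 = True; v_6 = True; v_7 = False; v_8 = True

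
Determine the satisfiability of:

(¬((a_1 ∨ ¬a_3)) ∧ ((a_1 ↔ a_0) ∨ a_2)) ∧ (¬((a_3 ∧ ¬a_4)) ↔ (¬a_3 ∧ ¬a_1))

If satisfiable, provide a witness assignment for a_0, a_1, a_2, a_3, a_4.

a_0 = False; a_1 = False; a_2 = True; a_3 = True; a_4 = False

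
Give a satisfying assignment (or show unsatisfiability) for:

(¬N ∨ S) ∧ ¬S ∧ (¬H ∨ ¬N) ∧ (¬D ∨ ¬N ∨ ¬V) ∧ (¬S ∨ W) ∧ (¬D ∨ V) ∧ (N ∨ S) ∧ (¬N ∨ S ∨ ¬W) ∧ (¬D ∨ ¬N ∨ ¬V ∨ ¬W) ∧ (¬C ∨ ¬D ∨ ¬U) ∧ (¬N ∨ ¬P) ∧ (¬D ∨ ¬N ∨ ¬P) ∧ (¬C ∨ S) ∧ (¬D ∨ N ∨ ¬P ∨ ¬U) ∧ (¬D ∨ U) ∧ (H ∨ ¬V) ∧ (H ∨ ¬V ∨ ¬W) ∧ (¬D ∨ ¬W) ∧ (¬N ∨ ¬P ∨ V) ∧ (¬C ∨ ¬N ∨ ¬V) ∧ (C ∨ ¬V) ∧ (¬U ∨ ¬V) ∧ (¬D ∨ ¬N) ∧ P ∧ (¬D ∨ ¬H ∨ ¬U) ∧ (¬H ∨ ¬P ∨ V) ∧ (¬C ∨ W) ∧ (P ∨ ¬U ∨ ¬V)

Unsatisfiable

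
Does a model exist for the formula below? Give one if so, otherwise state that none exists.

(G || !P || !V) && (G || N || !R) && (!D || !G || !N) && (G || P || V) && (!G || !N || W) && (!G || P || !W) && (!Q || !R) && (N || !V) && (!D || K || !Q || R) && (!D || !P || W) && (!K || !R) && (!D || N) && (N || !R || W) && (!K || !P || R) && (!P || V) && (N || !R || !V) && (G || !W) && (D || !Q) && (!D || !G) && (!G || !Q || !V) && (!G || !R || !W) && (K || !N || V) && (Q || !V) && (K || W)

V = True; D = True; G = False; W = False; K = True; Q = True; P = False; R = False; N = True

Set V = True.
  then (N || !V) forces N = True.
  then (Q || !V) forces Q = True.
  then (!Q || !R) forces R = False.
  then (D || !Q) forces D = True.
  then (!D || !G) forces G = False.
  then (G || !P || !V) forces P = False.
  then (!D || K || !Q || R) forces K = True.
  then (G || !W) forces W = False.
All clauses satisfied.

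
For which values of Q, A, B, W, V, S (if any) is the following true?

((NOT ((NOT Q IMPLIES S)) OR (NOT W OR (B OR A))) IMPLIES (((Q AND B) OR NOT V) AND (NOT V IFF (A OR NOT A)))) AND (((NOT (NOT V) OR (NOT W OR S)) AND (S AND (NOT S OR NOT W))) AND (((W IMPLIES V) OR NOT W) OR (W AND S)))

Q = True, A = False, B = False, W = False, V = False, S = True

  (NOT ((NOT Q IMPLIES S)) OR (NOT W OR (B OR A))) IMPLIES (((Q AND B) OR NOT V) AND (NOT V IFF (A OR NOT A))) = True
    NOT ((NOT Q IMPLIES S)) OR (NOT W OR (B OR A)) = True
      NOT ((NOT Q IMPLIES S)) = False
        NOT Q IMPLIES S = True
          NOT Q = False
      NOT W OR (B OR A) = True
        NOT W = True
        B OR A = False
    ((Q AND B) OR NOT V) AND (NOT V IFF (A OR NOT A)) = True
      (Q AND B) OR NOT V = True
        Q AND B = False
        NOT V = True
      NOT V IFF (A OR NOT A) = True
        NOT V = True
        A OR NOT A = True
          NOT A = True
  ((NOT (NOT V) OR (NOT W OR S)) AND (S AND (NOT S OR NOT W))) AND (((W IMPLIES V) OR NOT W) OR (W AND S)) = True
    (NOT (NOT V) OR (NOT W OR S)) AND (S AND (NOT S OR NOT W)) = True
      NOT (NOT V) OR (NOT W OR S) = True
        NOT (NOT V) = False
          NOT V = True
        NOT W OR S = True
          NOT W = True
      S AND (NOT S OR NOT W) = True
        NOT S OR NOT W = True
          NOT S = False
          NOT W = True
    ((W IMPLIES V) OR NOT W) OR (W AND S) = True
      (W IMPLIES V) OR NOT W = True
        W IMPLIES V = True
        NOT W = True
      W AND S = False
Both conjuncts True, so the formula holds.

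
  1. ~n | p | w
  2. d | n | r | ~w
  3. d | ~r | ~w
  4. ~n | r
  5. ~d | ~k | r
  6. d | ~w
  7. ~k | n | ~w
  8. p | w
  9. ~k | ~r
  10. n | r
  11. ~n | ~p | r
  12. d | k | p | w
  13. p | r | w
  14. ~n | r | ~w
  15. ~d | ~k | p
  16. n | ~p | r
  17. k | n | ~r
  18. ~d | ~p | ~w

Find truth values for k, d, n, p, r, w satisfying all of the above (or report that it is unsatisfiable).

k = False, d = True, n = True, p = False, r = True, w = True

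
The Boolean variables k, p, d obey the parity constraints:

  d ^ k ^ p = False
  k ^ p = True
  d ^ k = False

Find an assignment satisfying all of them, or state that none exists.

k: True, p: False, d: True

d ^ k ^ p = T ^ T ^ F = False ✓
k ^ p = T ^ F = True ✓
d ^ k = T ^ T = False ✓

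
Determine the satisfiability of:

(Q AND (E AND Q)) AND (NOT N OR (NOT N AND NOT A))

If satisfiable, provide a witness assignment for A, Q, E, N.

A = False; Q = True; E = True; N = False

  Q AND (E AND Q) = True
    E AND Q = True
  NOT N OR (NOT N AND NOT A) = True
    NOT N = True
    NOT N AND NOT A = True
      NOT N = True
      NOT A = True
Both conjuncts True, so the formula holds.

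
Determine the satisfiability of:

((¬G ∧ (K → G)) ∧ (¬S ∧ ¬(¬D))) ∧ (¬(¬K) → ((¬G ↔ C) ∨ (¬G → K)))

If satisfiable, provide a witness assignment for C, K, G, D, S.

C = False, K = False, G = False, D = True, S = False

  (¬G ∧ (K → G)) ∧ (¬S ∧ ¬(¬D)) = True
    ¬G ∧ (K → G) = True
      ¬G = True
      K → G = True
    ¬S ∧ ¬(¬D) = True
      ¬S = True
      ¬(¬D) = True
        ¬D = False
  ¬(¬K) → ((¬G ↔ C) ∨ (¬G → K)) = True
    ¬(¬K) = False
      ¬K = True
    (¬G ↔ C) ∨ (¬G → K) = False
      ¬G ↔ C = False
        ¬G = True
      ¬G → K = False
        ¬G = True
Both conjuncts True, so the formula holds.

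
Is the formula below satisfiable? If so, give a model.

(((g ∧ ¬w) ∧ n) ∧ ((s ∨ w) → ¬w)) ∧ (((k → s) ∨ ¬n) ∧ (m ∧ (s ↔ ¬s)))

The conjunct s ↔ ¬s is unsatisfiable on its own:
  s=F: evaluates to False.
  s=T: evaluates to False.
So the whole conjunction is unsatisfiable.

Unsatisfiable — no assignment works.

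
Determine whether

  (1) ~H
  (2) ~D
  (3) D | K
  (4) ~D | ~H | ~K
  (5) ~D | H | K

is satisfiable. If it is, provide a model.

D=F, K=T, H=F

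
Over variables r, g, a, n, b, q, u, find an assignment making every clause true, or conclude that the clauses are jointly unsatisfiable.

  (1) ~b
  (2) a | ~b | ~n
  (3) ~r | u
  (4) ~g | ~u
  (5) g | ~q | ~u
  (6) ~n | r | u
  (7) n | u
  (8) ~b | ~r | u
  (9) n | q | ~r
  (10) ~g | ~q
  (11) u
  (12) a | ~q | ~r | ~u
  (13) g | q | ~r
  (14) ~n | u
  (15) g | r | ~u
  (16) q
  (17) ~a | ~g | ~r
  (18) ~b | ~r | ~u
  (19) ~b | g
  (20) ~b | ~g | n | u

Case b = True:
  Clause (~b) is falsified — contradiction.
Case b = False:
  (u) forces u = True.
  (~g | ~u) forces g = False.
  (g | ~q | ~u) forces q = False.
  Clause (q) is falsified — contradiction.
Both cases fail, so the formula is unsatisfiable.

Unsatisfiable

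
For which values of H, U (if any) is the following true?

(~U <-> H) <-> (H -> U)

H = False; U = True

  (~U <-> H) <-> (H -> U) = True
    ~U <-> H = True
      ~U = False
    H -> U = True
The formula evaluates to True.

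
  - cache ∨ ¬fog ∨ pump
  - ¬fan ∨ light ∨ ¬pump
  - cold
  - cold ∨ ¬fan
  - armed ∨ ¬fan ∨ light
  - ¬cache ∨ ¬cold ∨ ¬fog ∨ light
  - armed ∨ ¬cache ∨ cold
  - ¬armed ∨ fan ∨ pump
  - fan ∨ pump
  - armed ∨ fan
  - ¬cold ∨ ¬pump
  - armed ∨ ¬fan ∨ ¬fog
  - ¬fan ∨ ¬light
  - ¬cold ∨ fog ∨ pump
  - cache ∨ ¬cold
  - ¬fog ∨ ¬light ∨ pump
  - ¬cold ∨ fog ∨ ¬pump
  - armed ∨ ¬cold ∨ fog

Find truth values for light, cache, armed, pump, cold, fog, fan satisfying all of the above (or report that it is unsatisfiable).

The formula is unsatisfiable.

Case cold = True:
  (¬cold ∨ ¬pump) forces pump = False.
  (fan ∨ pump) forces fan = True.
  (¬fan ∨ ¬light) forces light = False.
  (armed ∨ ¬fan ∨ light) forces armed = True.
  (¬cold ∨ fog ∨ pump) forces fog = True.
  (cache ∨ ¬fog ∨ pump) forces cache = True.
  Clause (¬cache ∨ ¬cold ∨ ¬fog ∨ light) is falsified — contradiction.
Case cold = False:
  Clause (cold) is falsified — contradiction.
Both cases fail, so the formula is unsatisfiable.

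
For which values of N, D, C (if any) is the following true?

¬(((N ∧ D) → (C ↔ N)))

N = True, D = True, C = False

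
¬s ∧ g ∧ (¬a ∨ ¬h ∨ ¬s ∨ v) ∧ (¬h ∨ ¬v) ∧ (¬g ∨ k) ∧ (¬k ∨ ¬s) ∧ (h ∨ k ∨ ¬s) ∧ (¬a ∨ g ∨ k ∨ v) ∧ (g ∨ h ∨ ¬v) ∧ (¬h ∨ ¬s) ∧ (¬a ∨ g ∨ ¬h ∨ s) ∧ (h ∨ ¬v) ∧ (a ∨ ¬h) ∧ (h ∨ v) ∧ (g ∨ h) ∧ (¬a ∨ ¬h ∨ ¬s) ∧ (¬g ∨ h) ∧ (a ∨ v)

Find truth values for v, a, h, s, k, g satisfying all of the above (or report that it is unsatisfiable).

v: False, a: True, h: True, s: False, k: True, g: True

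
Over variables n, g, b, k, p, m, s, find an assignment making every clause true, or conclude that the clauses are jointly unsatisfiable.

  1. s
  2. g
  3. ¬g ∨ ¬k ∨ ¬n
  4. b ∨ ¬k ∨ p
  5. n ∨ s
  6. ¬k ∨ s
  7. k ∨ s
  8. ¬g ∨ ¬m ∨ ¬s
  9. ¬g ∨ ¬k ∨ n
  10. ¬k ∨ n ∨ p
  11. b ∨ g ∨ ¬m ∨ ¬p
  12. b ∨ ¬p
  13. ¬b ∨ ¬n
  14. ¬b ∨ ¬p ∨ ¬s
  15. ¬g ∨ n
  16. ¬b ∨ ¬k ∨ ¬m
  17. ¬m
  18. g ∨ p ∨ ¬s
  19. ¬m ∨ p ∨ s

n=T; g=T; b=F; k=F; p=F; m=F; s=T

Unit clause (s) forces s = True.
Unit clause (g) forces g = True.
In (¬g ∨ ¬m ∨ ¬s) only ¬m is left, so m = False.
In (¬g ∨ n) only n is left, so n = True.
In (¬g ∨ ¬k ∨ ¬n) only ¬k is left, so k = False.
In (¬b ∨ ¬n) only ¬b is left, so b = False.
In (b ∨ ¬p) only ¬p is left, so p = False.
All clauses satisfied.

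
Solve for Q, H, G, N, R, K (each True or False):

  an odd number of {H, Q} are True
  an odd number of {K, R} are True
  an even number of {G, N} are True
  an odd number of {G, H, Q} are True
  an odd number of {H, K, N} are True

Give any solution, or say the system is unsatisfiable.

Q=F, H=T, G=F, N=F, R=T, K=F

{H, Q}: 1 true → odd ✓
{K, R}: 1 true → odd ✓
{G, N}: 0 true → even ✓
{G, H, Q}: 1 true → odd ✓
{H, K, N}: 1 true → odd ✓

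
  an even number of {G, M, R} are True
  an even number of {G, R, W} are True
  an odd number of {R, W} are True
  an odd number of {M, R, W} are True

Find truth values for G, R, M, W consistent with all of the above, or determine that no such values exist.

G: True, R: True, M: False, W: False

{G, M, R}: 2 true → even ✓
{G, R, W}: 2 true → even ✓
{R, W}: 1 true → odd ✓
{M, R, W}: 1 true → odd ✓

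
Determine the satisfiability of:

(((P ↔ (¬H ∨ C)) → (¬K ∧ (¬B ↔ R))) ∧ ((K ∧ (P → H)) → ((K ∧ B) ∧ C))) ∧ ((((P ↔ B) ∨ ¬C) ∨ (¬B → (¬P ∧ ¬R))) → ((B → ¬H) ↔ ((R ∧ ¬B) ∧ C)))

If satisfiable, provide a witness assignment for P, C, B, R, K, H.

P = False; C = False; B = True; R = False; K = False; H = True

  ((P ↔ (¬H ∨ C)) → (¬K ∧ (¬B ↔ R))) ∧ ((K ∧ (P → H)) → ((K ∧ B) ∧ C)) = True
    (P ↔ (¬H ∨ C)) → (¬K ∧ (¬B ↔ R)) = True
      P ↔ (¬H ∨ C) = True
        ¬H ∨ C = False
          ¬H = False
      ¬K ∧ (¬B ↔ R) = True
        ¬K = True
        ¬B ↔ R = True
          ¬B = False
    (K ∧ (P → H)) → ((K ∧ B) ∧ C) = True
      K ∧ (P → H) = False
        P → H = True
      (K ∧ B) ∧ C = False
        K ∧ B = False
  (((P ↔ B) ∨ ¬C) ∨ (¬B → (¬P ∧ ¬R))) → ((B → ¬H) ↔ ((R ∧ ¬B) ∧ C)) = True
    ((P ↔ B) ∨ ¬C) ∨ (¬B → (¬P ∧ ¬R)) = True
      (P ↔ B) ∨ ¬C = True
        P ↔ B = False
        ¬C = True
      ¬B → (¬P ∧ ¬R) = True
        ¬B = False
        ¬P ∧ ¬R = True
          ¬P = True
          ¬R = True
    (B → ¬H) ↔ ((R ∧ ¬B) ∧ C) = True
      B → ¬H = False
        ¬H = False
      (R ∧ ¬B) ∧ C = False
        R ∧ ¬B = False
          ¬B = False
Both conjuncts True, so the formula holds.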